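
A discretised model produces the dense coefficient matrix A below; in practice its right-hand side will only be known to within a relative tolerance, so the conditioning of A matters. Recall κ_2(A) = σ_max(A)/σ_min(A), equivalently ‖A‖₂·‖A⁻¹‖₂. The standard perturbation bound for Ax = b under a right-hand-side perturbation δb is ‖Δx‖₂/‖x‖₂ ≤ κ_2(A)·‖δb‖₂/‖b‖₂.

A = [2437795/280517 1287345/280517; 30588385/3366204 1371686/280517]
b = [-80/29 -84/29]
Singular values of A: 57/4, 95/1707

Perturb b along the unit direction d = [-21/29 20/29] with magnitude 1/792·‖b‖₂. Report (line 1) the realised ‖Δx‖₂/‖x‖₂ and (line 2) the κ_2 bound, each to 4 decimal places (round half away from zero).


0.3233
0.3233

largest singular value 57/4, smallest 95/1707
condition number: (57/4) ÷ (95/1707) = 256.0500
worst-case relative error ≤ 256.0500 × 1/792 = 0.3233
solve Ax = b  →  x = [-0.2477 -0.1321]
2-norm of b is 4.0000; of x, 0.2807
δb = ε·‖b‖·d = [-0.0037 0.0035]; solving A·Δx = δb gives ‖Δx‖ = 0.0907
relative error = 0.3233
tightness: 0.3233 against a bound of 0.3233; the bound is attained (ratio 1)


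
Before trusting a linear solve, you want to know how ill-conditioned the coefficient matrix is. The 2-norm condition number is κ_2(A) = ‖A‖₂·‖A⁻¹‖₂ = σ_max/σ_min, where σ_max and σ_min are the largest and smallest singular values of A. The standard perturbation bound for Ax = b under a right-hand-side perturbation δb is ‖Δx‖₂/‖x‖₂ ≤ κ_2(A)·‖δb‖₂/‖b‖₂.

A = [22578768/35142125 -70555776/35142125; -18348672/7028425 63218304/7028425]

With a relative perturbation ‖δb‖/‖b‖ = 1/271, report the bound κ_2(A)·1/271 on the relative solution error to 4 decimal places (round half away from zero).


AᵀA = [5310318184704/734663265625 -18198905776128/734663265625; -18198905776128/734663265625 62398552375296/734663265625]; tr = 108334192896/1175461225, det = 339738624/1175461225
eigenvalues of AᵀA: λ = (tr ± √(tr²−4·det))/2 = 2304/25, 147456/47018449
κ_2(A) = √(λ_max/λ_min) = √((2304/25) / (147456/47018449)) = 171.4250
worst-case relative error ≤ 171.4250 × 1/271 = 0.6326

0.6326


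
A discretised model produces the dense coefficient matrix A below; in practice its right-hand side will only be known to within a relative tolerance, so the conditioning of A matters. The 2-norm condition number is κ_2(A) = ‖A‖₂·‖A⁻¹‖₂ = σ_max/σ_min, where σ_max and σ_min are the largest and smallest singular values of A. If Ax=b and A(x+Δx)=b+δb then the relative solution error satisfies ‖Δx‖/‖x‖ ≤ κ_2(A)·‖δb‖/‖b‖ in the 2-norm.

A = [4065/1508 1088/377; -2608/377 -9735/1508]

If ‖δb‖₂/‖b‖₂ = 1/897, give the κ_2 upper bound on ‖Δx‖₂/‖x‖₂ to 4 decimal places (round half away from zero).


0.0457

AᵀA = [741721/13456 44100/841; 44100/841 672841/13456]; tr = 841/8, det = 1681/256
char-poly roots: 1681/16 and 1/16
σ_max=√(1681/16)=(41/4), σ_min=√(1/16)=(1/4) → κ = 41.0000
perturbation bound = 41.0000·1/897 = 0.0457


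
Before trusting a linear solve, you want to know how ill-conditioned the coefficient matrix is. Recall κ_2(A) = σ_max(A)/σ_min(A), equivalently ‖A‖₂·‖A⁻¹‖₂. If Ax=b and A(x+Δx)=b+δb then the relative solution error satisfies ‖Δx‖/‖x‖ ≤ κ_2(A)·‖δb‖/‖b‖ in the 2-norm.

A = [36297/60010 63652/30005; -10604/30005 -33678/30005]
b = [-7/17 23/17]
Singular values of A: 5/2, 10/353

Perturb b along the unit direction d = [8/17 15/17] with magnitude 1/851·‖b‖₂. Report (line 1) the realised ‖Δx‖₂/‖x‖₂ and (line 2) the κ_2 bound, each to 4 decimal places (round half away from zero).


from the listed singular values, σ₁ = 5/2, σ_n = 10/353
κ = σ_max/σ_min = (5/2)/(10/353) = 88.2500
κ_2(A)·‖δb‖/‖b‖ = 0.1037
solve Ax = b  →  x = [-34.0000 9.5000]
‖b‖₂ = 1.4142 and ‖x‖₂ = 35.3023
δb = ε·‖b‖·d = [0.0008 0.0015]; solving A·Δx = δb gives ‖Δx‖ = 0.0587
realised ‖Δx‖/‖x‖ = 0.0017
so the bound overstates the realised error by a factor of ≈ 62.4062 (computed from the unrounded values)

0.0017
0.1037


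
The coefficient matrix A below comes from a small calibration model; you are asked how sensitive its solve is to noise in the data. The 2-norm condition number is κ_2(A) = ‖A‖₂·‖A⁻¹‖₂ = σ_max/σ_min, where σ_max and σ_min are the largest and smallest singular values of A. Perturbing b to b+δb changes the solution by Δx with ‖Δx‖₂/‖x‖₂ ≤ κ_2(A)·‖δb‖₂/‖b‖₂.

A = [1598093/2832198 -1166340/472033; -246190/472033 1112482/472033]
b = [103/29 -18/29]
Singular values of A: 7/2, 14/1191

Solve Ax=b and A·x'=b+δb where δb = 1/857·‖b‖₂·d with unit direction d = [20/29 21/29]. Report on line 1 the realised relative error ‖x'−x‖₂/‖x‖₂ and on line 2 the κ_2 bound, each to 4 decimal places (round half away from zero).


0.0021
0.3474

largest singular value 7/2, smallest 14/1191
κ_2(A) = (7/2) / (14/1191) = 297.7500
worst-case relative error ≤ 297.7500 × 1/857 = 0.3474
solve Ax = b  →  x = [166.1812 36.5122]
‖b‖ = 3.6056, ‖x‖ = 170.1450
Δx = A⁻¹·δb where δb = 1/857·3.6056·d; ‖Δx‖ = 0.3579
dividing the unrounded norms, ‖Δx‖/‖x‖ = 0.0021
so the bound overstates the realised error by a factor of ≈ 165.1641 (computed from the unrounded values)


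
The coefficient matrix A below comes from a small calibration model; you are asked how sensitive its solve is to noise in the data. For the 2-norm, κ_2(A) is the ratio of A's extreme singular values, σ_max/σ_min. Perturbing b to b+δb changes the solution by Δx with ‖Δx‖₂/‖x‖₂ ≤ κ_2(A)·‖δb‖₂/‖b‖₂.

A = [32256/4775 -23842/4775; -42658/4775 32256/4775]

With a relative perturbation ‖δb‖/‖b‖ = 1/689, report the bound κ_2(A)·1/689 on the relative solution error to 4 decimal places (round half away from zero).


AᵀA = [22881236/182405 -17160192/182405; -17160192/182405 12871124/182405]; tr = 7150472/36481, det = 38416/36481
char-poly roots: 196 and 196/36481
κ = σ_max/σ_min = 14/(14/191) = 191.0000
bound on ‖Δx‖/‖x‖: κ·ε = 191.0000·1/689 = 0.2772

0.2772


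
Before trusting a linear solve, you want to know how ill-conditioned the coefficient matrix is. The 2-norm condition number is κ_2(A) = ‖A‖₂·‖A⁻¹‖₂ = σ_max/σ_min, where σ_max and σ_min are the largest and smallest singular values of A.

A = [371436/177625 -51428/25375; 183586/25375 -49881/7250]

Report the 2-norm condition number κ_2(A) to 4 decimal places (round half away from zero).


form AᵀA = [2863122964/50481025 -77907141/1442315; -77907141/1442315 211995121/4120900] with trace 5193877/48020 and determinant 114244/1500625
char-poly roots: 2704/25 and 169/240100
κ_2(A) = √(λ_max/λ_min) = √((2704/25) / (169/240100)) = 392.0000

392.0000


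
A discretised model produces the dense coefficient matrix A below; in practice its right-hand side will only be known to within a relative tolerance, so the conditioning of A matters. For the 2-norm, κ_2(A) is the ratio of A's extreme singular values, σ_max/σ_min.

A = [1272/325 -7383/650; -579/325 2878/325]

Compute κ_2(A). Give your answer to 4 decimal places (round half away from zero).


15.6000

M = AᵀA = [78129/4225 -254478/4225; -254478/4225 3505609/16900]. tr(M)=152725/676, det(M)=140625/676
char-poly roots: 225 and 625/676
so κ_2 = √(225 / (625/676)) = 15.6000


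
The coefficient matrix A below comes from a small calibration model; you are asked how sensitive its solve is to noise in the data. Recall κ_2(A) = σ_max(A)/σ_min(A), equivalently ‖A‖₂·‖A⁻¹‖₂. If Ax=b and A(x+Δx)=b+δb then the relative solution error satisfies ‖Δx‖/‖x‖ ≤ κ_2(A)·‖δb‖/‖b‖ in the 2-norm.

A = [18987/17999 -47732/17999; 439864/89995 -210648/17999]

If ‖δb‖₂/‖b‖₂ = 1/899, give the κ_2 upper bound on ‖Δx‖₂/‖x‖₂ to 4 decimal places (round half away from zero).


form AᵀA = [120459841/4818025 -57815532/963605; -57815532/963605 27751888/192721] with trace 814257041/4818025 and determinant 1827904/4818025
λ_max, λ_min = (814257041/4818025 ± √662979301269397281/23213364900625)/2 = 169, 10816/4818025
κ = σ_max/σ_min = 13/(104/2195) = 274.3750
bound on ‖Δx‖/‖x‖: κ·ε = 274.3750·1/899 = 0.3052

0.3052


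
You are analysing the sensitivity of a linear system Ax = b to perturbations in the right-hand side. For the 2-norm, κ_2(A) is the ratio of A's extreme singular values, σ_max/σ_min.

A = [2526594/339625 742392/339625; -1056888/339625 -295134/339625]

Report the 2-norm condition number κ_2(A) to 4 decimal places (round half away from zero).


M = AᵀA = [8876555604/136503125 2588931072/136503125; 2588931072/136503125 755325396/136503125]. tr(M)=77055048/1092025, det(M)=3111696/27300625
solving λ² − 77055048/1092025·λ + 3111696/27300625 = 0 gives λ = 1764/25, 1764/1092025
σ_max=√(1764/25)=(42/5), σ_min=√(1764/1092025)=(42/1045) → κ = 209.0000

209.0000


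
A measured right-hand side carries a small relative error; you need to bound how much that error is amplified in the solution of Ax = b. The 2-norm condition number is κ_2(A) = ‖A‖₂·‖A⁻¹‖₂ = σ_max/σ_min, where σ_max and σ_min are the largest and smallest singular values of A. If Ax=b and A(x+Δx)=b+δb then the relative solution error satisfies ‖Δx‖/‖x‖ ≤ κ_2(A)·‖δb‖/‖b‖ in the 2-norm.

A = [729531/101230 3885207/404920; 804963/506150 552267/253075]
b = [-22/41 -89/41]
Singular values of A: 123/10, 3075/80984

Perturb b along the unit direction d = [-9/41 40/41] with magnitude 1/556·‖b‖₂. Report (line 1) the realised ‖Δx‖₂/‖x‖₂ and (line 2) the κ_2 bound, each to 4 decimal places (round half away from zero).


0.0020
0.5826

σ_max = 123/10, σ_min = 3075/80984
κ_2(A) = (123/10) / (3075/80984) = 323.9360
κ_2(A)·‖δb‖/‖b‖ = 0.5826
solve Ax = b  →  x = [42.0892 -31.6686]
‖b‖ = 2.2361, ‖x‖ = 52.6726
re-solving with b+δb shifts x by Δx of norm 0.1059
dividing the unrounded norms, ‖Δx‖/‖x‖ = 0.0020
tightness: 0.0020 against a bound of 0.5826 (unrounded ratio ≈ 0.0035)


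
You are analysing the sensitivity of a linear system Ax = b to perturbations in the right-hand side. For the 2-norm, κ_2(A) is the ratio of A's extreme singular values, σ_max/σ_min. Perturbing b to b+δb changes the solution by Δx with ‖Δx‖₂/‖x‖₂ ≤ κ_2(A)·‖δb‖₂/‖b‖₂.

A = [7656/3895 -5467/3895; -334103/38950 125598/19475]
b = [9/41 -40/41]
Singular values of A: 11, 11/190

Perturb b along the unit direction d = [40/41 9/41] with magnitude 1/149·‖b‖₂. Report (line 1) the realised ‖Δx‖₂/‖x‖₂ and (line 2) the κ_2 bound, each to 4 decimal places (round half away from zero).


1.2752
1.2752

from the listed singular values, σ₁ = 11, σ_n = 11/190
κ = σ_max/σ_min = 11/(11/190) = 190.0000
κ_2(A)·‖δb‖/‖b‖ = 1.2752
solve Ax = b  →  x = [0.0727 -0.0545]
‖b‖₂ = 1.0000 and ‖x‖₂ = 0.0909
with δb = [0.0065 0.0015], A·Δx = δb → ‖Δx‖ = 0.1159
realised ‖Δx‖/‖x‖ = 1.2752
tightness: 1.2752 against a bound of 1.2752; the bound is attained (ratio 1)


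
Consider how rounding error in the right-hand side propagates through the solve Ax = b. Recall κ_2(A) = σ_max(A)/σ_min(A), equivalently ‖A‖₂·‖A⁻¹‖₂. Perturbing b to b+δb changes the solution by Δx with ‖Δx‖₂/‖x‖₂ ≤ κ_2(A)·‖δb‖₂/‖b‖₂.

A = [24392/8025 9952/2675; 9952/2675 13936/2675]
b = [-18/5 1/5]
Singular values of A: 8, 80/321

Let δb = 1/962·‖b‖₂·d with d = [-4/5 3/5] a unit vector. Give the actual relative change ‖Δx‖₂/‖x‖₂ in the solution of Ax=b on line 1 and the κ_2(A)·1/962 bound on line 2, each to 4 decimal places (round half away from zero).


largest singular value 8, smallest 80/321
κ = σ_max/σ_min = 8/(80/321) = 32.1000
bound on ‖Δx‖/‖x‖: κ·ε = 32.1000·1/962 = 0.0334
solve Ax = b  →  x = [-9.7800 7.0225]
2-norm of b is 3.6056; of x, 12.0401
δb = ε·‖b‖·d = [-0.0030 0.0022]; solving A·Δx = δb gives ‖Δx‖ = 0.0150
realised ‖Δx‖/‖x‖ = 0.0012
tightness: 0.0012 against a bound of 0.0334 (unrounded ratio ≈ 0.0374)

0.0012
0.0334


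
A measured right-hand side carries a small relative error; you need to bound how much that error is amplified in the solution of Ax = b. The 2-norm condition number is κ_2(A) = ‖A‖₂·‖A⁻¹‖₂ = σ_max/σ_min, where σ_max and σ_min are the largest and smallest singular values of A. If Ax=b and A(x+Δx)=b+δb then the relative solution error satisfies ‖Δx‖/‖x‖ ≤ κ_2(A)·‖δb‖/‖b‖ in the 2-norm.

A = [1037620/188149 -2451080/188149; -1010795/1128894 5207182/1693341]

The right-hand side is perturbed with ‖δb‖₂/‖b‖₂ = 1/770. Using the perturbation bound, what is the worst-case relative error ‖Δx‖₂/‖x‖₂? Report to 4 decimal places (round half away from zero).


AᵀA = [23665256425/758121156 -42415536445/568590867; -42415536445/568590867 305619268804/1705772601]; tr = 8493872089/40373316, det = 282912400/10093329
solving λ² − 8493872089/40373316·λ + 282912400/10093329 = 0 gives λ = 841/4, 1345600/10093329
κ_2(A) = √(λ_max/λ_min) = √((841/4) / (1345600/10093329)) = 39.7125
bound on ‖Δx‖/‖x‖: κ·ε = 39.7125·1/770 = 0.0516

0.0516


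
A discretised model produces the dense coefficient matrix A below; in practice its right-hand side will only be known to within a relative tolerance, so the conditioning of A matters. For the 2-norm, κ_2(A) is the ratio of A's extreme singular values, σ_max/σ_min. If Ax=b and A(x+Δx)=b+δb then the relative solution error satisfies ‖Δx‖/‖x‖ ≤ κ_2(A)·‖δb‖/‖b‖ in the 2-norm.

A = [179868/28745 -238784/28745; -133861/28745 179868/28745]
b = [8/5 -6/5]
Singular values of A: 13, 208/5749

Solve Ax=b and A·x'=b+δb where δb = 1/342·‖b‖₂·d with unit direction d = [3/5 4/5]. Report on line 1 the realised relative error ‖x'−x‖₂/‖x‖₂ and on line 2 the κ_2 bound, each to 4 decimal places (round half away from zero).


from the listed singular values, σ₁ = 13, σ_n = 208/5749
κ = σ_max/σ_min = 13/(208/5749) = 359.3125
worst-case relative error ≤ 359.3125 × 1/342 = 1.0506
solve Ax = b  →  x = [0.0923 -0.1231]
‖b‖ = 2.0000, ‖x‖ = 0.1538
Δx = A⁻¹·δb where δb = 1/342·2.0000·d; ‖Δx‖ = 0.1616
relative error = 1.0506
tightness: 1.0506 against a bound of 1.0506; the bound is attained (ratio 1)

1.0506
1.0506


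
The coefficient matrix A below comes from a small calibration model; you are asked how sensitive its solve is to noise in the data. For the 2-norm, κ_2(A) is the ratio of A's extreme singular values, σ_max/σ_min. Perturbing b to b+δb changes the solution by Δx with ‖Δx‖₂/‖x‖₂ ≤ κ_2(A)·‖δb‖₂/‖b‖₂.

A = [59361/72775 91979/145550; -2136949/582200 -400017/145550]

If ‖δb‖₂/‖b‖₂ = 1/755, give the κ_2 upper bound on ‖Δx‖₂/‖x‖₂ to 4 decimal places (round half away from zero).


AᵀA = [570145109/40328000 106900137/10082000; 106900137/10082000 10022233/1260250]; tr = 178171313/8065600, det = 4879681/806560000
solving λ² − 178171313/8065600·λ + 4879681/806560000 = 0 gives λ = 2209/100, 2209/8065600
κ = σ_max/σ_min = (47/10)/(47/2840) = 284.0000
κ_2(A)·‖δb‖/‖b‖ = 0.3762

0.3762


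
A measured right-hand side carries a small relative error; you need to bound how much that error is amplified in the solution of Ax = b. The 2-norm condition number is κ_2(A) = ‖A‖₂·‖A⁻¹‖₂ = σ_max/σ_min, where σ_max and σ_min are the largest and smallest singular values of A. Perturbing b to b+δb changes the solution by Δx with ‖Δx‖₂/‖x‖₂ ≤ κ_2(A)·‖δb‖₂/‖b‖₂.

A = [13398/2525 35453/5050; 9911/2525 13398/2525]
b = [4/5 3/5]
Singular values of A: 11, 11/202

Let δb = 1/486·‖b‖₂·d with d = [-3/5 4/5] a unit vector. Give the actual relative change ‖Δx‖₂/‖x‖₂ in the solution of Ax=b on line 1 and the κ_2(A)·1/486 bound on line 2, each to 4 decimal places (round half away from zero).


0.4156
0.4156

largest singular value 11, smallest 11/202
condition number: 11 ÷ (11/202) = 202.0000
perturbation bound = 202.0000·1/486 = 0.4156
solve Ax = b  →  x = [0.0545 0.0727]
‖b‖₂ = 1.0000 and ‖x‖₂ = 0.0909
δb = ε·‖b‖·d = [-0.0012 0.0016]; solving A·Δx = δb gives ‖Δx‖ = 0.0378
relative error = 0.4156
realised/bound = 1 exactly: the bound is attained for this b and d


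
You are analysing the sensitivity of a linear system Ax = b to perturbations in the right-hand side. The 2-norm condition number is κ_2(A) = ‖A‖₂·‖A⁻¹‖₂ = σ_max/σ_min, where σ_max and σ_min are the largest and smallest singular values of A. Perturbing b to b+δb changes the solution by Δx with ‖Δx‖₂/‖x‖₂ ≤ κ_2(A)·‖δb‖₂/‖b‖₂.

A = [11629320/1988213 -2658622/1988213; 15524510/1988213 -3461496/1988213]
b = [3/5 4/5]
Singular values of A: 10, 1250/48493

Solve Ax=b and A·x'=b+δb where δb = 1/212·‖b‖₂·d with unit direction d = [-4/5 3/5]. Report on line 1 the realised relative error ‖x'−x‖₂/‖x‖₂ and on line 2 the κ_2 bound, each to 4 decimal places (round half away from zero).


from the listed singular values, σ₁ = 10, σ_n = 1250/48493
κ = σ_max/σ_min = 10/(1250/48493) = 387.9440
κ_2(A)·‖δb‖/‖b‖ = 1.8299
solve Ax = b  →  x = [0.0976 -0.0220]
‖b‖ = 1.0000, ‖x‖ = 0.1000
Δx = A⁻¹·δb where δb = 1/212·1.0000·d; ‖Δx‖ = 0.1830
relative error = 1.8299
tightness: 1.8299 against a bound of 1.8299; the bound is attained (ratio 1)

1.8299
1.8299


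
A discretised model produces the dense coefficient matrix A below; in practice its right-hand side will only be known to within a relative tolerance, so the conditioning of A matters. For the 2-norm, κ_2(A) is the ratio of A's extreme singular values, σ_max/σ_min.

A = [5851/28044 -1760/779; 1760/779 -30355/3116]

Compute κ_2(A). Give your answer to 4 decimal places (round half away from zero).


AᵀA = [2408521/467856 -73040/3249; -73040/3249 577625/5776]; tr = 24598073/233928, det = 70644025/7485696
λ_max, λ_min = (24598073/233928 ± √9421867084036/855036081)/2 = 1681/16, 42025/467856
σ_max=√(1681/16)=(41/4), σ_min=√(42025/467856)=(205/684) → κ = 34.2000

34.2000


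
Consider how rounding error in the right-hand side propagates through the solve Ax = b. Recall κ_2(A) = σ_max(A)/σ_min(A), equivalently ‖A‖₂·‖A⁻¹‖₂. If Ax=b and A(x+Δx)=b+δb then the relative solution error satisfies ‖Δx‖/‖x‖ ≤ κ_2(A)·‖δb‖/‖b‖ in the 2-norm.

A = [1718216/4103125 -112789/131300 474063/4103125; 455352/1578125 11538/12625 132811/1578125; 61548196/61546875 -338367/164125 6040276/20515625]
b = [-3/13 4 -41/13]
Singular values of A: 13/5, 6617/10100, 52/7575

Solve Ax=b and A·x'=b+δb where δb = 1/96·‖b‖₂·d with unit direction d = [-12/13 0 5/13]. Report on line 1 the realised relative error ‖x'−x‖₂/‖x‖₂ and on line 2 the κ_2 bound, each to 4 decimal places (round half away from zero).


0.0531
3.9453

σ_max = 13/5, σ_min = 52/7575
κ = σ_max/σ_min = (13/5)/(52/7575) = 378.7500
κ_2(A)·‖δb‖/‖b‖ = 3.9453
solve Ax = b  →  x = [44.2782 3.1813 -138.8283]
‖b‖₂ = 5.0990 and ‖x‖₂ = 145.7531
δb = ε·‖b‖·d = [-0.0490 0.0000 0.0204]; solving A·Δx = δb gives ‖Δx‖ = 7.7374
dividing the unrounded norms, ‖Δx‖/‖x‖ = 0.0531
realised/bound (from unrounded values) ≈ 0.0135


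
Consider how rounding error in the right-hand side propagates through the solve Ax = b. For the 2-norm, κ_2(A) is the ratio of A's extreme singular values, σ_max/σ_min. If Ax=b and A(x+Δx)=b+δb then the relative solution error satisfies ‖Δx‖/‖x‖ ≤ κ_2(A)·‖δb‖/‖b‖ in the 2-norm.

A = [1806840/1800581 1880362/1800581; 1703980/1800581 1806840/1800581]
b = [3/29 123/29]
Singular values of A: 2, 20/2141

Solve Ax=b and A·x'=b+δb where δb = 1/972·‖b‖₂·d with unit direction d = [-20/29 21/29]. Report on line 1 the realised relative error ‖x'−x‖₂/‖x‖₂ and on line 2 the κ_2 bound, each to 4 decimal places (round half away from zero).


0.0015
0.2203

from the listed singular values, σ₁ = 2, σ_n = 20/2141
condition number: 2 ÷ (20/2141) = 214.1000
κ_2(A)·‖δb‖/‖b‖ = 0.2203
solve Ax = b  →  x = [-231.5224 222.5690]
‖b‖ = 4.2426, ‖x‖ = 321.1535
δb = ε·‖b‖·d = [-0.0030 0.0032]; solving A·Δx = δb gives ‖Δx‖ = 0.4673
dividing the unrounded norms, ‖Δx‖/‖x‖ = 0.0015
realised/bound (from unrounded values) ≈ 0.0066


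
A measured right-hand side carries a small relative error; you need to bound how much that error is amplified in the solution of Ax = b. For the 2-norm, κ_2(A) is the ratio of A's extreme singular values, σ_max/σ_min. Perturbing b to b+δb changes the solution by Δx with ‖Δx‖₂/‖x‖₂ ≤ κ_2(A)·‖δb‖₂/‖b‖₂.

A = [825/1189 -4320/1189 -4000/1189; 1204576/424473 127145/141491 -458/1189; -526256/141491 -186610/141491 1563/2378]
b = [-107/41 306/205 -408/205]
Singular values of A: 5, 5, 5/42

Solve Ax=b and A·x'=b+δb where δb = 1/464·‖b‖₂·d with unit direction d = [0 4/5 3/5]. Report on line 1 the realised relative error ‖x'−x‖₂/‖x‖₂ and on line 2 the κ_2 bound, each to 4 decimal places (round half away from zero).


0.0905
0.0905

largest singular value 5, smallest 5/42
κ_2(A) = 5 / (5/42) = 42.0000
perturbation bound = 42.0000·1/464 = 0.0905
solve Ax = b  →  x = [0.3931 0.5379 0.2759]
‖b‖ = 3.6056, ‖x‖ = 0.7211
δb = ε·‖b‖·d = [0.0000 0.0062 0.0047]; solving A·Δx = δb gives ‖Δx‖ = 0.0653
relative error = 0.0905
realised/bound = 1 exactly: the bound is attained for this b and d


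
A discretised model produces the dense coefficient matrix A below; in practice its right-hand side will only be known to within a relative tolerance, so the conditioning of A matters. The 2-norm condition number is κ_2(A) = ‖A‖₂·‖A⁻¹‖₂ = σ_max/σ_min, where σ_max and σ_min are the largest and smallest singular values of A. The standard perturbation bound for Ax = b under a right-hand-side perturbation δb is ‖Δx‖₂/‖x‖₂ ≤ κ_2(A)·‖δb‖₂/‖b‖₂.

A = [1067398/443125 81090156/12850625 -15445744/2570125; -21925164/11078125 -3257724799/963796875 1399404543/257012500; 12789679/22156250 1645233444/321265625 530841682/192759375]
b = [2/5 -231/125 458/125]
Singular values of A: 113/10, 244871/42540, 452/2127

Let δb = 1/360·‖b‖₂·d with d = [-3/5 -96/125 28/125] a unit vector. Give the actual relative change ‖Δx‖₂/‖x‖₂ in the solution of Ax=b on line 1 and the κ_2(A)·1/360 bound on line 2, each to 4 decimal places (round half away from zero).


0.0057
0.1477

from the listed singular values, σ₁ = 113/10, σ_n = 452/2127
condition number: (113/10) ÷ (452/2127) = 53.1750
κ_2(A)·‖δb‖/‖b‖ = 0.1477
solve Ax = b  →  x = [9.0846 -1.4258 2.0776]
‖b‖₂ = 4.1231 and ‖x‖₂ = 9.4276
Δx = A⁻¹·δb where δb = 1/360·4.1231·d; ‖Δx‖ = 0.0539
realised ‖Δx‖/‖x‖ = 0.0057
realised/bound (from unrounded values) ≈ 0.0387


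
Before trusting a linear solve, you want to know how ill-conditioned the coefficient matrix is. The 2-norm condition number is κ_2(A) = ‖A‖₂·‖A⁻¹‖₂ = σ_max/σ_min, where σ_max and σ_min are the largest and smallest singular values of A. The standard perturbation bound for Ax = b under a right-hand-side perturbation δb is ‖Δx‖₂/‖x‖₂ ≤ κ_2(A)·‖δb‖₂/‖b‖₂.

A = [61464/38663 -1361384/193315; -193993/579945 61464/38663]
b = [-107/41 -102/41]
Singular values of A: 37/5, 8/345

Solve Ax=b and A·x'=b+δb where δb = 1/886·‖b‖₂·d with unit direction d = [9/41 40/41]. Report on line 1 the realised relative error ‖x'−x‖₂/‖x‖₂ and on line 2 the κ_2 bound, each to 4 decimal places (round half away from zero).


largest singular value 37/5, smallest 8/345
condition number: (37/5) ÷ (8/345) = 319.1250
κ_2(A)·‖δb‖/‖b‖ = 0.3602
solve Ax = b  →  x = [-126.2788 -28.1357]
‖b‖₂ = 3.6056 and ‖x‖₂ = 129.3753
with δb = [0.0009 0.0040], A·Δx = δb → ‖Δx‖ = 0.1755
realised ‖Δx‖/‖x‖ = 0.0014
so the bound overstates the realised error by a factor of ≈ 265.5286 (computed from the unrounded values)

0.0014
0.3602


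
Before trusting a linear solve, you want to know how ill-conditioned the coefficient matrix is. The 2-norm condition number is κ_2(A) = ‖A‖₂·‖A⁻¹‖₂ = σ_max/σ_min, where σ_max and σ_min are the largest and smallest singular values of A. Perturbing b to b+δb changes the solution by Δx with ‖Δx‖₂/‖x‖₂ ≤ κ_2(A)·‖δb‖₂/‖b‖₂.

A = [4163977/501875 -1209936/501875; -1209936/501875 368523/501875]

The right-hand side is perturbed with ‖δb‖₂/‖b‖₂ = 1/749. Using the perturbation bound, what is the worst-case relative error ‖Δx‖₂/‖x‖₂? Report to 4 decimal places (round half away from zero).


0.3860

M = AᵀA = [30084239329/403005625 -8774455872/403005625; -8774455872/403005625 2559606921/403005625]. tr(M)=52230154/644809, det(M)=50625/644809
λ_max, λ_min = (52230154/644809 ± √2727858413041216/415778646481)/2 = 81, 625/644809
so κ_2 = √(81 / (625/644809)) = 289.0800
perturbation bound = 289.0800·1/749 = 0.3860


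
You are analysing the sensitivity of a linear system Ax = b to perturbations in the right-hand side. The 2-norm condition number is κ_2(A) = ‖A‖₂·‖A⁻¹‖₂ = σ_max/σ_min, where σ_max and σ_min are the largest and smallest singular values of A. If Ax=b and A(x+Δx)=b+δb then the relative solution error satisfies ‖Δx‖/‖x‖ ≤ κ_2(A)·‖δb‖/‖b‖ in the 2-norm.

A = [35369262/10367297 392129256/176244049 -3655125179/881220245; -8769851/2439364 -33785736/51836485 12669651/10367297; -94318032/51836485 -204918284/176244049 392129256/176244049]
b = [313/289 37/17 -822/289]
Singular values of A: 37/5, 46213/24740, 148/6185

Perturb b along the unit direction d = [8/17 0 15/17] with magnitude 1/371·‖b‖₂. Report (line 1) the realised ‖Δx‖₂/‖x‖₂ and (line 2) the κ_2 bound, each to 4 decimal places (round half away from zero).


from the listed singular values, σ₁ = 37/5, σ_n = 148/6185
κ = σ_max/σ_min = (37/5)/(148/6185) = 309.2500
bound on ‖Δx‖/‖x‖: κ·ε = 309.2500·1/371 = 0.8336
solve Ax = b  →  x = [-1.0698 -73.1807 -40.3959]
2-norm of b is 3.7417; of x, 83.5966
δb = ε·‖b‖·d = [0.0047 0.0000 0.0089]; solving A·Δx = δb gives ‖Δx‖ = 0.4215
dividing the unrounded norms, ‖Δx‖/‖x‖ = 0.0050
realised/bound (from unrounded values) ≈ 0.0060

0.0050
0.8336


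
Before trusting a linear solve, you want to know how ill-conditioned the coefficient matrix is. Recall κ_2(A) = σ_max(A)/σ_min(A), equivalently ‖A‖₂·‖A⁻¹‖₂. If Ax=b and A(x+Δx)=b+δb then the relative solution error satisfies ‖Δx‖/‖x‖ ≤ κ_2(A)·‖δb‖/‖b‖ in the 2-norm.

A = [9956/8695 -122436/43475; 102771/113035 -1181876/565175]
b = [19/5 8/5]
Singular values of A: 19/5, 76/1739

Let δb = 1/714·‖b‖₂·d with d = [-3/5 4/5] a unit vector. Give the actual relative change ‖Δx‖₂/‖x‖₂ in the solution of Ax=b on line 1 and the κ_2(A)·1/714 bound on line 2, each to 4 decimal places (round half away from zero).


largest singular value 19/5, smallest 76/1739
κ_2(A) = (19/5) / (76/1739) = 86.9500
worst-case relative error ≤ 86.9500 × 1/714 = 0.1218
solve Ax = b  →  x = [-20.7166 -9.7723]
‖b‖₂ = 4.1231 and ‖x‖₂ = 22.9058
Δx = A⁻¹·δb where δb = 1/714·4.1231·d; ‖Δx‖ = 0.1321
realised ‖Δx‖/‖x‖ = 0.0058
tightness: 0.0058 against a bound of 0.1218 (unrounded ratio ≈ 0.0474)

0.0058
0.1218


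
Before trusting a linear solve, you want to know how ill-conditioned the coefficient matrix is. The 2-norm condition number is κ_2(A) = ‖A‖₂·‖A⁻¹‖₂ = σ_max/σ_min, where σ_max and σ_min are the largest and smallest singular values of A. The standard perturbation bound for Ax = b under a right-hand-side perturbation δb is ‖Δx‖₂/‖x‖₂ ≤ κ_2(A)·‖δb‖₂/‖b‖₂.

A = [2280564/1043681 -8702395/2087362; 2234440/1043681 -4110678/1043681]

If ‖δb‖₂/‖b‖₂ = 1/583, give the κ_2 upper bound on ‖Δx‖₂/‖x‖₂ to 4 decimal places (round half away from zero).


0.2270

form AᵀA = [12120920656/1295208121 -22720865310/1295208121; -22720865310/1295208121 170418993121/5180832484] with trace 757448705/17926756 and determinant 456976/4481689
λ_max, λ_min = (757448705/17926756 ± √573597467150179329/321368580683536)/2 = 169/4, 10816/4481689
κ_2(A) = √(λ_max/λ_min) = √((169/4) / (10816/4481689)) = 132.3125
κ_2(A)·‖δb‖/‖b‖ = 0.2270


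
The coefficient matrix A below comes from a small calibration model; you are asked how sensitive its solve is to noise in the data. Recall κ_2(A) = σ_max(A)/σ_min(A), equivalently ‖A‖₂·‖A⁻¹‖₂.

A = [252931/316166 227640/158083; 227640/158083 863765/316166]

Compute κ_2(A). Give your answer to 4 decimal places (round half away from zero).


109.4000

M = AᵀA = [938595049/345885604 439800480/86471401; 439800480/86471401 3298857625/345885604]. tr(M)=7331233/598418, det(M)=60025/4787344
solving λ² − 7331233/598418·λ + 60025/4787344 = 0 gives λ = 49/4, 1225/1196836
so κ_2 = √((49/4) / (1225/1196836)) = 109.4000


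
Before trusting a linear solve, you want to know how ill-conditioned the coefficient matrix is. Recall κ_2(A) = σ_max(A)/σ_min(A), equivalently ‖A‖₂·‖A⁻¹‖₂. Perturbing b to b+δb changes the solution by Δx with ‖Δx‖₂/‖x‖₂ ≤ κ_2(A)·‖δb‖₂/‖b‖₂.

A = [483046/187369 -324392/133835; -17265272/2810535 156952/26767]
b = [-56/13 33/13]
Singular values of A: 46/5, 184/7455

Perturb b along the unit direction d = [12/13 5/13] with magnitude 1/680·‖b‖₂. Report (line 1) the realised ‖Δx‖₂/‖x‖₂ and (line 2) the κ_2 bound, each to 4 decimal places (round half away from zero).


largest singular value 46/5, smallest 184/7455
κ_2(A) = (46/5) / (184/7455) = 372.7500
κ_2(A)·‖δb‖/‖b‖ = 0.5482
solve Ax = b  →  x = [-84.1417 -87.7183]
‖b‖ = 5.0000, ‖x‖ = 121.5497
with δb = [0.0068 0.0028], A·Δx = δb → ‖Δx‖ = 0.2979
relative error = 0.0025
tightness: 0.0025 against a bound of 0.5482 (unrounded ratio ≈ 0.0045)

0.0025
0.5482


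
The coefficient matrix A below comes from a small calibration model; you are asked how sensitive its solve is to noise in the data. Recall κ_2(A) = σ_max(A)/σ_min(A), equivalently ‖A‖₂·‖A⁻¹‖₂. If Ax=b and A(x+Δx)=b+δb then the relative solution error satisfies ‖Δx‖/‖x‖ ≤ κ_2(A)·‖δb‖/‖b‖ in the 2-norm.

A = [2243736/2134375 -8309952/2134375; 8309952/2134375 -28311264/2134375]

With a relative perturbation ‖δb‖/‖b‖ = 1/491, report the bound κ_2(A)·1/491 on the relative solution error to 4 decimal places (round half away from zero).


AᵀA = [118543445568/7288890625 -406256933376/7288890625; -406256933376/7288890625 1392932754432/7288890625]; tr = 483672384/2332445, det = 429981696/291555625
solving λ² − 483672384/2332445·λ + 429981696/291555625 = 0 gives λ = 5184/25, 82944/11662225
σ_max=√(5184/25)=(72/5), σ_min=√(82944/11662225)=(288/3415) → κ = 170.7500
perturbation bound = 170.7500·1/491 = 0.3478

0.3478


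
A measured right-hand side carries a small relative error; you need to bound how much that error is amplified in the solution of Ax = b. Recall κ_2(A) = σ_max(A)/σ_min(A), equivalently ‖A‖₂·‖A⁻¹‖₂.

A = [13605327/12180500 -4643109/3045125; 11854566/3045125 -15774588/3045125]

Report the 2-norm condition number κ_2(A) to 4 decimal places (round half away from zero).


form AᵀA = [3893754693681/237383328400 -1297879351227/59345832100; -1297879351227/59345832100 432633740409/14836458025] with trace 432635781609/9495333136 and determinant 13286025/593458321
char-poly roots: 729/16 and 291600/593458321
so κ_2 = √((729/16) / (291600/593458321)) = 304.5125

304.5125


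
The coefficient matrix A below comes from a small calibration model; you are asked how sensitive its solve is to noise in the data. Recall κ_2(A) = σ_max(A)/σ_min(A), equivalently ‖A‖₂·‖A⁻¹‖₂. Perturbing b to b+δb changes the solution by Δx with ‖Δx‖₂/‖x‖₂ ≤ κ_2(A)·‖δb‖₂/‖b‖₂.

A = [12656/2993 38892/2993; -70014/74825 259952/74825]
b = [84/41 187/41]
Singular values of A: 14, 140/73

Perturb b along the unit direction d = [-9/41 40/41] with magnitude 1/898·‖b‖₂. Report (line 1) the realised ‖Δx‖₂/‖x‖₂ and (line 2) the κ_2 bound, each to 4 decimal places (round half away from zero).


from the listed singular values, σ₁ = 14, σ_n = 140/73
κ_2(A) = 14 / (140/73) = 7.3000
κ_2(A)·‖δb‖/‖b‖ = 0.0081
solve Ax = b  →  x = [-1.9423 0.7897]
‖b‖₂ = 5.0000 and ‖x‖₂ = 2.0967
Δx = A⁻¹·δb where δb = 1/898·5.0000·d; ‖Δx‖ = 0.0029
relative error = 0.0014
realised/bound (from unrounded values) ≈ 0.1703

0.0014
0.0081


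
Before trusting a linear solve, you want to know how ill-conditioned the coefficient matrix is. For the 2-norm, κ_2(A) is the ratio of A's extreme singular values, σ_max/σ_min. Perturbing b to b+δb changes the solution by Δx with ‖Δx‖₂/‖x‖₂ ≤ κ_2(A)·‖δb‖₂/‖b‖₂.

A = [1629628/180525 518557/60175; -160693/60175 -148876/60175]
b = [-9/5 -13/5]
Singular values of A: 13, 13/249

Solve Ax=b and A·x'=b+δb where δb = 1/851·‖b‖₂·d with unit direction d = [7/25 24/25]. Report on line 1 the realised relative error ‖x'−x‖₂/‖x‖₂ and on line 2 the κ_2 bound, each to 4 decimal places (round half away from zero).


from the listed singular values, σ₁ = 13, σ_n = 13/249
κ = σ_max/σ_min = 13/(13/249) = 249.0000
worst-case relative error ≤ 249.0000 × 1/851 = 0.2926
solve Ax = b  →  x = [39.5729 -41.6631]
‖b‖₂ = 3.1623 and ‖x‖₂ = 57.4616
δb = ε·‖b‖·d = [0.0010 0.0036]; solving A·Δx = δb gives ‖Δx‖ = 0.0712
realised ‖Δx‖/‖x‖ = 0.0012
so the bound overstates the realised error by a factor of ≈ 236.2224 (computed from the unrounded values)

0.0012
0.2926


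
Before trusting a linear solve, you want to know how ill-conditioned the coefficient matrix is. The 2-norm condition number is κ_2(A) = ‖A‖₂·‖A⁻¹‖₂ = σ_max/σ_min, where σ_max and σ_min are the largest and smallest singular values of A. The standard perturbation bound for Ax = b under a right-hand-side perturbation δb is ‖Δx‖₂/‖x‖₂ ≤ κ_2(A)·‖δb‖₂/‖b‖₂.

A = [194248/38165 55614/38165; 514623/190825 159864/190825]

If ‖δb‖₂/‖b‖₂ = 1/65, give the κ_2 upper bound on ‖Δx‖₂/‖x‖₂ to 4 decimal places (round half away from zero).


1.6578

form AᵀA = [4180428961/126000625 1219177848/126000625; 1219177848/126000625 355984164/126000625] with trace 7258261/201601 and determinant 22500/201601
λ_max, λ_min = (7258261/201601 ± √52664208654121/40642963201)/2 = 36, 625/201601
κ = σ_max/σ_min = 6/(25/449) = 107.7600
worst-case relative error ≤ 107.7600 × 1/65 = 1.6578


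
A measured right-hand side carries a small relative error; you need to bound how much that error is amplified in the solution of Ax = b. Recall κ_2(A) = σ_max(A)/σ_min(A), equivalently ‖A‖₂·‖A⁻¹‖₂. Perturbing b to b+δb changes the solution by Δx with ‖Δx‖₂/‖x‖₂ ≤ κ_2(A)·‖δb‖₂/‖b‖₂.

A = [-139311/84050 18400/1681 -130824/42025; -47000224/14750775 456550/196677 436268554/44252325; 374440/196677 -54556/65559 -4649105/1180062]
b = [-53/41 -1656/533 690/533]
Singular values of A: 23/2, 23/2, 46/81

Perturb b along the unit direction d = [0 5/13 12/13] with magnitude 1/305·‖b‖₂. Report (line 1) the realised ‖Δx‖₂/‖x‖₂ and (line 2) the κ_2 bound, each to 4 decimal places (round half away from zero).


largest singular value 23/2, smallest 46/81
κ_2(A) = (23/2) / (46/81) = 20.2500
worst-case relative error ≤ 20.2500 × 1/305 = 0.0664
solve Ax = b  →  x = [0.1097 -0.1697 -0.2397]
‖b‖₂ = 3.6056 and ‖x‖₂ = 0.3135
with δb = [0.0000 0.0045 0.0109], A·Δx = δb → ‖Δx‖ = 0.0208
relative error = 0.0664
so the bound is sharp here: realised error equals the bound

0.0664
0.0664


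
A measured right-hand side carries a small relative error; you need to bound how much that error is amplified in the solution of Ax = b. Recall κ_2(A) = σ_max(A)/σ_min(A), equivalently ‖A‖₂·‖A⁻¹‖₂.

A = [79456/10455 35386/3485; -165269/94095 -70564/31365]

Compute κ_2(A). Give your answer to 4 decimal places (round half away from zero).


229.5000

form AᵀA = [320456617/5267025 142417652/1755675; 142417652/1755675 63298612/585225] with trace 35605765/210681 and determinant 114244/210681
λ_max, λ_min = (35605765/210681 ± √1267674225074569/44386483761)/2 = 169, 676/210681
κ_2(A) = √(λ_max/λ_min) = √(169 / (676/210681)) = 229.5000


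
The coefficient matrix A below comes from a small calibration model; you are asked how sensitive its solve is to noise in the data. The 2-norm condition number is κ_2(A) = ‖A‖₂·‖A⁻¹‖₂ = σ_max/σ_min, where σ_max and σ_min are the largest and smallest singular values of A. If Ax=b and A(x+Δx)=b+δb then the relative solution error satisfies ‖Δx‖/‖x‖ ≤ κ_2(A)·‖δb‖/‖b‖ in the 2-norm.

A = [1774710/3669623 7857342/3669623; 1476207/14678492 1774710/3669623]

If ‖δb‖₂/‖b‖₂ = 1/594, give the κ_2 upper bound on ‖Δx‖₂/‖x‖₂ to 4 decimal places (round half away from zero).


0.4594

M = AᵀA = [31274667729/128172592144 17369974125/16021574018; 17369974125/16021574018 38600487144/8010787009]. tr(M)=386009793/76247824, det(M)=6561/19061956
char-poly roots: 81/16 and 324/4765489
κ = σ_max/σ_min = (9/4)/(18/2183) = 272.8750
κ_2(A)·‖δb‖/‖b‖ = 0.4594


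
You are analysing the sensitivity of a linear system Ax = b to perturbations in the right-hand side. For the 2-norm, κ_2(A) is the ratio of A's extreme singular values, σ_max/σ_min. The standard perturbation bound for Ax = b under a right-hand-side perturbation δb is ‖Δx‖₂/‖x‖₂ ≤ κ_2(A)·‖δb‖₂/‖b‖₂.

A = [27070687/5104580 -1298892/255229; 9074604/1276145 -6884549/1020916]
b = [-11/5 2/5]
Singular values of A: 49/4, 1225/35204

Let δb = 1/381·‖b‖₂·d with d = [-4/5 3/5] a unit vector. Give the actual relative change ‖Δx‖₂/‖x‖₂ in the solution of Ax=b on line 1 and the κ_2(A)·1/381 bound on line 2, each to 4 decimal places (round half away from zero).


largest singular value 49/4, smallest 1225/35204
κ = σ_max/σ_min = (49/4)/(1225/35204) = 352.0400
bound on ‖Δx‖/‖x‖: κ·ε = 352.0400·1/381 = 0.9240
solve Ax = b  →  x = [39.5795 41.6768]
‖b‖₂ = 2.2361 and ‖x‖₂ = 57.4760
with δb = [-0.0047 0.0035], A·Δx = δb → ‖Δx‖ = 0.1687
dividing the unrounded norms, ‖Δx‖/‖x‖ = 0.0029
tightness: 0.0029 against a bound of 0.9240 (unrounded ratio ≈ 0.0032)

0.0029
0.9240


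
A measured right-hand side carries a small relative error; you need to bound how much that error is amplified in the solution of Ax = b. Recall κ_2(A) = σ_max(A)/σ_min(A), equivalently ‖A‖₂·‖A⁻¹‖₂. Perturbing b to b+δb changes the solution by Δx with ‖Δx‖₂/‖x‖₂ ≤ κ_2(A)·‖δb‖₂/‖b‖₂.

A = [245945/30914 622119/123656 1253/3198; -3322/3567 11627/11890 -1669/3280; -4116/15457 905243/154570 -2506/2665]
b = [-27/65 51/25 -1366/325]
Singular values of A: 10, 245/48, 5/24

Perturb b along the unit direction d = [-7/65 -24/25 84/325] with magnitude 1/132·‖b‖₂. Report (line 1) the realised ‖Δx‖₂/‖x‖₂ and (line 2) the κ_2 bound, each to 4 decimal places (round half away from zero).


σ_max = 10, σ_min = 5/24
κ_2(A) = 10 / (5/24) = 48.0000
perturbation bound = 48.0000·1/132 = 0.3636
solve Ax = b  →  x = [2.4306 -2.8421 -13.9198]
2-norm of b is 4.6904; of x, 14.4134
Δx = A⁻¹·δb where δb = 1/132·4.6904·d; ‖Δx‖ = 0.1706
realised ‖Δx‖/‖x‖ = 0.0118
realised/bound (from unrounded values) ≈ 0.0325

0.0118
0.3636
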